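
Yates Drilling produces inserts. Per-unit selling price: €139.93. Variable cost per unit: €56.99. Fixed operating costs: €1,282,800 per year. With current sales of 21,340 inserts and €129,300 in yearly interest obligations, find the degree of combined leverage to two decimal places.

Total contribution margin = 21,340 × €82.94 = €1,769,939.60.
EBIT = €1,769,939.60 − €1,282,800 = €487,139.60. Interest = €129,300.00.
DOL = €1,769,939.60 ÷ €487,139.60 = 3.6333; DFL = €487,139.60 ÷ €357,839.60 = 1.3613.
DCL = DOL × DFL = 3.6333 × 1.3613 = 4.9460.

4.95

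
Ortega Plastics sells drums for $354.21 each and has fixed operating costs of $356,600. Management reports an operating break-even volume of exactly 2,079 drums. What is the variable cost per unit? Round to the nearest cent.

At break-even, FC = Q × (P − VC), so P − VC = $356,600 ÷ 2,079 = $171.5248.
Variable cost per unit = $354.21 − $171.5248 = $182.69.

$182.69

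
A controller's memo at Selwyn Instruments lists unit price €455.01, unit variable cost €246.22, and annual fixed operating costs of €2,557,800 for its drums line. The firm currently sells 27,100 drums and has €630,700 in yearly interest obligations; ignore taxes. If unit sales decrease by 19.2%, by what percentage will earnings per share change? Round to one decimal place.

Contribution at this volume is 27,100 × €208.79 = €5,658,209.00.
Subtracting fixed costs: EBIT = €5,658,209.00 − €2,557,800 = €3,100,409.00.
After interest of €630,700.00, pre-tax earnings = €2,469,709.00.
DCL = total CM / (EBIT − I) = €5,658,209.00 / €2,469,709.00 = 2.2910.
%ΔEPS = DCL × %ΔSales = 2.2910 × -19.2% = -44.0%.

-44.0%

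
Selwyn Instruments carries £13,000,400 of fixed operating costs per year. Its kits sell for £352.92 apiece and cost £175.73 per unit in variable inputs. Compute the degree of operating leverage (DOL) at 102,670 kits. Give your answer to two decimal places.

Total contribution margin = 102,670 × £177.19 = £18,192,097.30.
Operating income = contribution − fixed costs = £18,192,097.30 − £13,000,400 = £5,191,697.30.
Degree of operating leverage = £18,192,097.30 / £5,191,697.30 = 3.5041.

3.50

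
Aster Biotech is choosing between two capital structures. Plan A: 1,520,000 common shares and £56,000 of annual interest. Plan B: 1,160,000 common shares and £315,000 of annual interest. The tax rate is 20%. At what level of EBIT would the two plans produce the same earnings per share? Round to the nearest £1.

Set EPS_A = EPS_B: (EBIT − £56,000)(1 − 0.20) ÷ 1,520,000 = (EBIT − £315,000)(1 − 0.20) ÷ 1,160,000.
Cancelling (1 − t) and cross-multiplying: 1,160,000·(EBIT − 56,000) = 1,520,000·(EBIT − 315,000).
Solving, EBIT = (315,000·1,520,000 − 56,000·1,160,000) / (1,520,000 − 1,160,000) = 413,840,000,000 / 360,000 = 1,149,555.56.

£1,149,556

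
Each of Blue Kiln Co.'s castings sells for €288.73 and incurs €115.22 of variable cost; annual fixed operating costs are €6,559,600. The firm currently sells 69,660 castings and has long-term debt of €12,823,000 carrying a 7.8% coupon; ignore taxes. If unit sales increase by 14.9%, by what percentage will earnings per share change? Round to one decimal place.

+39.8%

Contribution at this volume is 69,660 × €173.51 = €12,086,706.60.
EBIT = €12,086,706.60 − €6,559,600 = €5,527,106.60.
After interest of €1,000,194.00, pre-tax earnings = €4,526,912.60.
DCL = total CM / (EBIT − I) = €12,086,706.60 / €4,526,912.60 = 2.6700.
%ΔEPS = DCL × %ΔSales = 2.6700 × +14.9% = +39.8%.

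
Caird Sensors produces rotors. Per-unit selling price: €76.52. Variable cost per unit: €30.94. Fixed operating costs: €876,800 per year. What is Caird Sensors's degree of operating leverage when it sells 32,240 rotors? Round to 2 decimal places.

2.48

Total contribution margin = 32,240 × €45.58 = €1,469,499.20.
Operating income = contribution − fixed costs = €1,469,499.20 − €876,800 = €592,699.20.
Degree of operating leverage = €1,469,499.20 / €592,699.20 = 2.4793.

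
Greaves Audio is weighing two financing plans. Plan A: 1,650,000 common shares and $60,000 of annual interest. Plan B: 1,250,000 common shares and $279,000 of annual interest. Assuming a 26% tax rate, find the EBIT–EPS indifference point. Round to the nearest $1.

$963,375

At indifference, (EBIT − 60,000)(1 − t)/1,650,000 = (EBIT − 279,000)(1 − t)/1,250,000.
The (1 − t) factor cancels: (EBIT − 60,000) × 1,250,000 = (EBIT − 279,000) × 1,650,000.
EBIT × (1,650,000 − 1,250,000) = 279,000 × 1,650,000 − 60,000 × 1,250,000 = 385,350,000,000, so EBIT = 385,350,000,000 ÷ 400,000 = 963,375.00.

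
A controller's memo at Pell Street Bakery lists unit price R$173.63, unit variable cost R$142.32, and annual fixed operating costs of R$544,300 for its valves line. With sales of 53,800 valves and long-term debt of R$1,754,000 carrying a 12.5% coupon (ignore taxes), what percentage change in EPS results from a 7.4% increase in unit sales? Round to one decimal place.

Contribution at this volume is 53,800 × R$31.31 = R$1,684,478.00.
Subtracting fixed costs: EBIT = R$1,684,478.00 − R$544,300 = R$1,140,178.00.
After interest of R$219,250.00, pre-tax earnings = R$920,928.00.
Degree of combined leverage = contribution ÷ (EBIT − I) = R$1,684,478.00 ÷ R$920,928.00 = 1.8291.
%ΔEPS = DCL × %ΔSales = 1.8291 × +7.4% = +13.5%.

+13.5%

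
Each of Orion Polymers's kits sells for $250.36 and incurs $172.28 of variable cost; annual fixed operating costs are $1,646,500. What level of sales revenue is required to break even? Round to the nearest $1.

CM per unit = $250.36 − $172.28 = $78.08; CM ratio = $78.08 / $250.36 = 0.3119.
Break-even revenue = fixed costs × price ÷ CM = $1,646,500 × $250.36 ÷ $78.08 = $5,279,428.

$5,279,428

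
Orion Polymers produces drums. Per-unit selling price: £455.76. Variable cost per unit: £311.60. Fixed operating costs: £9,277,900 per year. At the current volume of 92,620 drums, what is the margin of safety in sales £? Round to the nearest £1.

£12,880,529

Contribution margin per unit = £455.76 − £311.60 = £144.16. Break-even units = £9,277,900 ÷ £144.16 = 64,358.35; break-even revenue = 64,358.35 × £455.76 = £29,331,962.43.
Actual sales revenue = 92,620 × £455.76 = £42,212,491.20.
Margin of safety = £42,212,491.20 − £29,331,962.43 = £12,880,529.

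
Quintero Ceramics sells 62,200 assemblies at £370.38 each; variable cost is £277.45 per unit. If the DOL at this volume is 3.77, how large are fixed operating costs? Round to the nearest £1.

Contribution at this volume is 62,200 × £92.93 = £5,780,246.00.
DOL = contribution / EBIT, so EBIT = £5,780,246.00 / 3.77 = £1,533,221.75.
Fixed costs = CM − EBIT = £5,780,246.00 − £1,533,221.75 = £4,247,024.

£4,247,024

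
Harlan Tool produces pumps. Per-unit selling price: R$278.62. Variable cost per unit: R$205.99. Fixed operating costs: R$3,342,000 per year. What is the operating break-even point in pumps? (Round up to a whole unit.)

Unit CM = price − variable cost = R$278.62 − R$205.99 = R$72.63.
Break-even Q = R$3,342,000 / R$72.63 = 46,014.04 → 46,015 pumps.

46,015 pumps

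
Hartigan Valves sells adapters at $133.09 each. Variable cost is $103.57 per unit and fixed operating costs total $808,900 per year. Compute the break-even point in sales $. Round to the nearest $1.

CM per unit = $133.09 − $103.57 = $29.52; CM ratio = $29.52 / $133.09 = 0.2218.
Break-even sales = FC ÷ CM ratio = $808,900 × $133.09 / $29.52 = $3,646,900.

$3,646,900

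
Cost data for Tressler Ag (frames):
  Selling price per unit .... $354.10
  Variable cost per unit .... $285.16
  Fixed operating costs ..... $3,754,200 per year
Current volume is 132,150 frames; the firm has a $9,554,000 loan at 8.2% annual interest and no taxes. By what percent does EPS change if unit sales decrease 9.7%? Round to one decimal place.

-19.3%

Contribution at this volume is 132,150 × $68.94 = $9,110,421.00.
EBIT = $9,110,421.00 − $3,754,200 = $5,356,221.00.
Interest = $783,428.00, so EBIT − I = $4,572,793.00.
Degree of combined leverage = contribution ÷ (EBIT − I) = $9,110,421.00 ÷ $4,572,793.00 = 1.9923.
EPS therefore changes by 1.9923 × (-9.7%) = -19.3%.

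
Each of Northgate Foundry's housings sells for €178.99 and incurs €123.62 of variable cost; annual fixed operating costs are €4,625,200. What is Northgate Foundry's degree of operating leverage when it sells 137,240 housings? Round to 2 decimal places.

Total contribution margin = 137,240 × €55.37 = €7,598,978.80.
EBIT = €7,598,978.80 − €4,625,200 = €2,973,778.80.
So DOL = total CM / EBIT = €7,598,978.80 / €2,973,778.80 = 2.5553.

2.56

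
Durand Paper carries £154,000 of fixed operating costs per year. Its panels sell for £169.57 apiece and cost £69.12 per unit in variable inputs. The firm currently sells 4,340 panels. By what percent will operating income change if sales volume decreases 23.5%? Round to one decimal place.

Total contribution margin = 4,340 × £100.45 = £435,953.00.
Subtracting fixed costs: EBIT = £435,953.00 − £154,000 = £281,953.00.
DOL = contribution ÷ EBIT = £435,953.00 ÷ £281,953.00 = 1.5462.
So EBIT moves 1.5462 × (-23.5%) = -36.3%.

-36.3%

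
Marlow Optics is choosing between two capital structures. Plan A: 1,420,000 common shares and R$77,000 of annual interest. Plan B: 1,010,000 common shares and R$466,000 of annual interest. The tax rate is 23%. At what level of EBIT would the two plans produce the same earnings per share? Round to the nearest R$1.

R$1,424,268

Set EPS_A = EPS_B: (EBIT − R$77,000)(1 − 0.23) ÷ 1,420,000 = (EBIT − R$466,000)(1 − 0.23) ÷ 1,010,000.
The (1 − t) factor cancels: (EBIT − 77,000) × 1,010,000 = (EBIT − 466,000) × 1,420,000.
Solving, EBIT = (466,000·1,420,000 − 77,000·1,010,000) / (1,420,000 − 1,010,000) = 583,950,000,000 / 410,000 = 1,424,268.29.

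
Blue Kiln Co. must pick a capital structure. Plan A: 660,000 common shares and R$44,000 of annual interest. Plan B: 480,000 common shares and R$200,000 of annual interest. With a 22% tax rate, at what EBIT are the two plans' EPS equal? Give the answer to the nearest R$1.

R$616,000

Set EPS_A = EPS_B: (EBIT − R$44,000)(1 − 0.22) ÷ 660,000 = (EBIT − R$200,000)(1 − 0.22) ÷ 480,000.
Cancelling (1 − t) and cross-multiplying: 480,000·(EBIT − 44,000) = 660,000·(EBIT − 200,000).
EBIT × (660,000 − 480,000) = 200,000 × 660,000 − 44,000 × 480,000 = 110,880,000,000, so EBIT = 110,880,000,000 ÷ 180,000 = 616,000.00.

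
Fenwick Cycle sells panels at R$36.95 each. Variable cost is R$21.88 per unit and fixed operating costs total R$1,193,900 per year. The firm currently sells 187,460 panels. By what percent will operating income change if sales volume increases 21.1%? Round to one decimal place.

+36.5%

Contribution at this volume is 187,460 × R$15.07 = R$2,825,022.20.
Subtracting fixed costs: EBIT = R$2,825,022.20 − R$1,193,900 = R$1,631,122.20.
DOL = contribution ÷ EBIT = R$2,825,022.20 ÷ R$1,631,122.20 = 1.7320.
So EBIT moves 1.7320 × (+21.1%) = +36.5%.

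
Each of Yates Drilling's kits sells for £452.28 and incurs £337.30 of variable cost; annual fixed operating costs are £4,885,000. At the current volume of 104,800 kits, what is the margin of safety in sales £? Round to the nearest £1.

£28,183,534

Each unit contributes £452.28 − £337.30 = £114.98. Break-even units = £4,885,000 ÷ £114.98 = 42,485.65; break-even revenue = 42,485.65 × £452.28 = £19,215,409.64.
Actual sales revenue = 104,800 × £452.28 = £47,398,944.00.
Margin of safety = £47,398,944.00 − £19,215,409.64 = £28,183,534.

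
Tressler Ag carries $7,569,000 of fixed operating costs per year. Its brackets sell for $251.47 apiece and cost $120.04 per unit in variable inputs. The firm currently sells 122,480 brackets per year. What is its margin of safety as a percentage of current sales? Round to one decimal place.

Unit CM = price − variable cost = $251.47 − $120.04 = $131.43. Break-even units = $7,569,000 ÷ $131.43 = 57,589.59; break-even revenue = 57,589.59 × $251.47 = $14,482,054.55.
Actual sales revenue = 122,480 × $251.47 = $30,800,045.60.
Margin of safety = ($30,800,045.60 − $14,482,054.55) ÷ $30,800,045.60 = 53.0%.

53.0%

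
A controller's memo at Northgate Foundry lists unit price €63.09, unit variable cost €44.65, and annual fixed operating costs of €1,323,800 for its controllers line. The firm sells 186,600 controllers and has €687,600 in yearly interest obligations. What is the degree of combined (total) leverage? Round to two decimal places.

2.41

At 186,600 units, contribution = 186,600 × €18.44 = €3,440,904.00.
Subtracting fixed costs: EBIT = €3,440,904.00 − €1,323,800 = €2,117,104.00. Interest = €687,600.00.
DOL = €3,440,904.00 ÷ €2,117,104.00 = 1.6253; DFL = €2,117,104.00 ÷ €1,429,504.00 = 1.4810.
DCL = DOL × DFL = 1.6253 × 1.4810 = 2.4071.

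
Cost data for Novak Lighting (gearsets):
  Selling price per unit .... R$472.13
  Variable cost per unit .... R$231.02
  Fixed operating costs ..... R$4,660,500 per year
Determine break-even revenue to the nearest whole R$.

Contribution margin per unit = R$472.13 − R$231.02 = R$241.11, a CM ratio of R$241.11 ÷ R$472.13 = 0.5107.
Break-even revenue = fixed costs × price ÷ CM = R$4,660,500 × R$472.13 ÷ R$241.11 = R$9,125,967.

R$9,125,967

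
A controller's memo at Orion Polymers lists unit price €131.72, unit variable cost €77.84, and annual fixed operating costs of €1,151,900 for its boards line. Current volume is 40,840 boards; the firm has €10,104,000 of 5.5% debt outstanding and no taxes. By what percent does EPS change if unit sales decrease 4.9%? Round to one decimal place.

-21.9%

Total contribution margin = 40,840 × €53.88 = €2,200,459.20.
EBIT = €2,200,459.20 − €1,151,900 = €1,048,559.20.
Interest = €555,720.00, so EBIT − I = €492,839.20.
Degree of combined leverage = contribution ÷ (EBIT − I) = €2,200,459.20 ÷ €492,839.20 = 4.4649.
%ΔEPS = DCL × %ΔSales = 4.4649 × -4.9% = -21.9%.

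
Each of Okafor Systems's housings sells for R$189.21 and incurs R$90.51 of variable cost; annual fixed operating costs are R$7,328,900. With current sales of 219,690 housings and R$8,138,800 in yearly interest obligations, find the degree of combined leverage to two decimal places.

3.49

Total contribution margin = 219,690 × R$98.70 = R$21,683,403.00.
Subtracting fixed costs: EBIT = R$21,683,403.00 − R$7,328,900 = R$14,354,503.00. Interest = R$8,138,800.00, so EBIT − I = R$6,215,703.00.
Degree of total leverage = total CM / (EBIT − interest) = R$21,683,403.00 / R$6,215,703.00 = 3.4885.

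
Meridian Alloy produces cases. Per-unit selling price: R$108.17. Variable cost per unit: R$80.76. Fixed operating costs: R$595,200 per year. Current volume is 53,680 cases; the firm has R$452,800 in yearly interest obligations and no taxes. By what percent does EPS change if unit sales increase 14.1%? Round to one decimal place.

Total contribution margin = 53,680 × R$27.41 = R$1,471,368.80.
Operating income = contribution − fixed costs = R$1,471,368.80 − R$595,200 = R$876,168.80.
Interest = R$452,800.00, so EBIT − I = R$423,368.80.
Degree of combined leverage = contribution ÷ (EBIT − I) = R$1,471,368.80 ÷ R$423,368.80 = 3.4754.
EPS therefore changes by 3.4754 × (+14.1%) = +49.0%.

+49.0%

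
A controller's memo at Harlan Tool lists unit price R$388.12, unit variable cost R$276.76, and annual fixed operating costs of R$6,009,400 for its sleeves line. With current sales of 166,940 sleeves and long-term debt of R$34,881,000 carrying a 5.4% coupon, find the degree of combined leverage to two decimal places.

At 166,940 units, contribution = 166,940 × R$111.36 = R$18,590,438.40.
Subtracting fixed costs: EBIT = R$18,590,438.40 − R$6,009,400 = R$12,581,038.40. Interest = R$1,883,574.00, so EBIT − I = R$10,697,464.40.
Degree of total leverage = total CM / (EBIT − interest) = R$18,590,438.40 / R$10,697,464.40 = 1.7378.

1.74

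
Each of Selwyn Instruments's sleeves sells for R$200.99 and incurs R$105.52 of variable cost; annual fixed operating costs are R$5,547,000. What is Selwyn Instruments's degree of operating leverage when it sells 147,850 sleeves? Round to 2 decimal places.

At 147,850 units, contribution = 147,850 × R$95.47 = R$14,115,239.50.
Operating income = contribution − fixed costs = R$14,115,239.50 − R$5,547,000 = R$8,568,239.50.
Degree of operating leverage = R$14,115,239.50 / R$8,568,239.50 = 1.6474.

1.65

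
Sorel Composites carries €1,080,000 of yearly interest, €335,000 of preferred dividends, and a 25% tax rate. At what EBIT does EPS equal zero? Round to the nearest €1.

€1,526,667

Preferred dividends are paid after tax, so their pre-tax equivalent is €335,000 ÷ (1 − 0.25) = €446,666.67.
EPS = 0 when EBIT covers interest plus the pre-tax preferred burden: €1,080,000 + €446,666.67 = €1,526,666.67.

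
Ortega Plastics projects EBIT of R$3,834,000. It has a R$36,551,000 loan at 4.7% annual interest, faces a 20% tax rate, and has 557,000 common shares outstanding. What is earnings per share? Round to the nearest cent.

R$3.04

Interest = R$1,717,897.00, so EBT = R$3,834,000 − R$1,717,897.00 = R$2,116,103.00.
Net income = R$2,116,103.00 × (1 − 0.20) = R$1,692,882.40.
Per share: R$1,692,882.40 / 557,000 shares = R$3.04.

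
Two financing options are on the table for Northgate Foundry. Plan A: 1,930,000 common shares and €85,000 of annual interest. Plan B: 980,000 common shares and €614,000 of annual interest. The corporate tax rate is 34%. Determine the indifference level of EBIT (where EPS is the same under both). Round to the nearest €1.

€1,159,705

Set EPS_A = EPS_B: (EBIT − €85,000)(1 − 0.34) ÷ 1,930,000 = (EBIT − €614,000)(1 − 0.34) ÷ 980,000.
The (1 − t) factor cancels: (EBIT − 85,000) × 980,000 = (EBIT − 614,000) × 1,930,000.
EBIT × (1,930,000 − 980,000) = 614,000 × 1,930,000 − 85,000 × 980,000 = 1,101,720,000,000, so EBIT = 1,101,720,000,000 ÷ 950,000 = 1,159,705.26.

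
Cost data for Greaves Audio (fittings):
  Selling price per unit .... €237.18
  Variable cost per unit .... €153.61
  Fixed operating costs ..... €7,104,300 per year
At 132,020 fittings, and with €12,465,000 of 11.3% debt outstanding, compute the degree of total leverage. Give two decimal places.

Total contribution margin = 132,020 × €83.57 = €11,032,911.40.
Subtracting fixed costs: EBIT = €11,032,911.40 − €7,104,300 = €3,928,611.40. Interest = €1,408,545.00.
DOL = €11,032,911.40 ÷ €3,928,611.40 = 2.8083; DFL = €3,928,611.40 ÷ €2,520,066.40 = 1.5589.
Combined leverage = 2.8083 × 1.5589 = 4.3779.

4.38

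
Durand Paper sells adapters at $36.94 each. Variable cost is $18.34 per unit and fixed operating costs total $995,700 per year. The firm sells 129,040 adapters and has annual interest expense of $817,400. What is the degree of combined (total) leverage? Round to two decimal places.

4.09

Total contribution margin = 129,040 × $18.60 = $2,400,144.00.
Subtracting fixed costs: EBIT = $2,400,144.00 − $995,700 = $1,404,444.00. Interest = $817,400.00.
DOL = $2,400,144.00 ÷ $1,404,444.00 = 1.7090; DFL = $1,404,444.00 ÷ $587,044.00 = 2.3924.
Combined leverage = 1.7090 × 2.3924 = 4.0886.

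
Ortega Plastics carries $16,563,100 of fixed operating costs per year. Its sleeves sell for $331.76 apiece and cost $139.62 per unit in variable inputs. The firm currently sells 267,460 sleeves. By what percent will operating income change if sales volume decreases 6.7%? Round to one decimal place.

At 267,460 units, contribution = 267,460 × $192.14 = $51,389,764.40.
Subtracting fixed costs: EBIT = $51,389,764.40 − $16,563,100 = $34,826,664.40.
DOL = contribution ÷ EBIT = $51,389,764.40 ÷ $34,826,664.40 = 1.4756.
So EBIT moves 1.4756 × (-6.7%) = -9.9%.

-9.9%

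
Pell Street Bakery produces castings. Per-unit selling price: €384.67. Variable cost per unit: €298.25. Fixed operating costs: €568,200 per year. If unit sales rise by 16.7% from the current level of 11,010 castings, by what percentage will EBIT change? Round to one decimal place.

+41.5%

Contribution at this volume is 11,010 × €86.42 = €951,484.20.
Subtracting fixed costs: EBIT = €951,484.20 − €568,200 = €383,284.20.
Degree of operating leverage = €951,484.20 / €383,284.20 = 2.4825.
%ΔEBIT = DOL × %ΔSales = 2.4825 × +16.7% = +41.5%.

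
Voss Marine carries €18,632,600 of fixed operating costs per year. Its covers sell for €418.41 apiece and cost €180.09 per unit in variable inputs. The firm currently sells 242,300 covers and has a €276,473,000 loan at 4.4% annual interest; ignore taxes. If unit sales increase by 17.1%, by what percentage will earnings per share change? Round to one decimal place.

+36.6%

Total contribution margin = 242,300 × €238.32 = €57,744,936.00.
EBIT = €57,744,936.00 − €18,632,600 = €39,112,336.00.
After interest of €12,164,812.00, pre-tax earnings = €26,947,524.00.
DCL = total CM / (EBIT − I) = €57,744,936.00 / €26,947,524.00 = 2.1429.
EPS therefore changes by 2.1429 × (+17.1%) = +36.6%.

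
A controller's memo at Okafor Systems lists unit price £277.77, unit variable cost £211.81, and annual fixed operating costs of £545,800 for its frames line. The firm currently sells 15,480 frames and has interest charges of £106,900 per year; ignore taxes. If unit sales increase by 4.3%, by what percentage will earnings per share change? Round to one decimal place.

At 15,480 units, contribution = 15,480 × £65.96 = £1,021,060.80.
EBIT = £1,021,060.80 − £545,800 = £475,260.80.
Interest = £106,900.00, so EBIT − I = £368,360.80.
Degree of combined leverage = contribution ÷ (EBIT − I) = £1,021,060.80 ÷ £368,360.80 = 2.7719.
EPS therefore changes by 2.7719 × (+4.3%) = +11.9%.

+11.9%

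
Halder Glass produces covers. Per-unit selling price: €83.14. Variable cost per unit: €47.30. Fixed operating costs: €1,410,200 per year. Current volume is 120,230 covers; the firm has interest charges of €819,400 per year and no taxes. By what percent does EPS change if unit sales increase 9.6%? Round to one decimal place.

+19.9%

At 120,230 units, contribution = 120,230 × €35.84 = €4,309,043.20.
Subtracting fixed costs: EBIT = €4,309,043.20 − €1,410,200 = €2,898,843.20.
After interest of €819,400.00, pre-tax earnings = €2,079,443.20.
Degree of combined leverage = contribution ÷ (EBIT − I) = €4,309,043.20 ÷ €2,079,443.20 = 2.0722.
%ΔEPS = DCL × %ΔSales = 2.0722 × +9.6% = +19.9%.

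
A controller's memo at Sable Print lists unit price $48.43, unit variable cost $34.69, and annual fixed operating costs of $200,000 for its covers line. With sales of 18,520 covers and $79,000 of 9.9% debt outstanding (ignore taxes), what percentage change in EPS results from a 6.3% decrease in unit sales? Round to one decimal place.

Total contribution margin = 18,520 × $13.74 = $254,464.80.
Subtracting fixed costs: EBIT = $254,464.80 − $200,000 = $54,464.80.
After interest of $7,821.00, pre-tax earnings = $46,643.80.
Degree of combined leverage = contribution ÷ (EBIT − I) = $254,464.80 ÷ $46,643.80 = 5.4555.
EPS therefore changes by 5.4555 × (-6.3%) = -34.4%.

-34.4%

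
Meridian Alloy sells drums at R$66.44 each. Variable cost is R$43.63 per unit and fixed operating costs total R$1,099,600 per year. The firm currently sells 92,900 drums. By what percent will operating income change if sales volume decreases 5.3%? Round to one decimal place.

Contribution at this volume is 92,900 × R$22.81 = R$2,119,049.00.
Operating income = contribution − fixed costs = R$2,119,049.00 − R$1,099,600 = R$1,019,449.00.
DOL = contribution ÷ EBIT = R$2,119,049.00 ÷ R$1,019,449.00 = 2.0786.
Operating income changes by 2.0786 × -5.3% = -11.0%.

-11.0%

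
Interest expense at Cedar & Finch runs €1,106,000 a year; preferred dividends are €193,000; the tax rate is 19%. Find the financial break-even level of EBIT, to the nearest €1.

€1,344,272

Grossing the preferred dividend up to pre-tax terms: €193,000 / (1 − 0.19) = €238,271.60.
Financial break-even EBIT = interest + D_p ÷ (1 − t) = €1,106,000 + €238,271.60 = €1,344,271.60.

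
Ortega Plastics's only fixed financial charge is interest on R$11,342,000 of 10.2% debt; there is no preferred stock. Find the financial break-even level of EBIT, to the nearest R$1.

Annual interest = 10.2% × R$11,342,000 = R$1,156,884.00.
Without preferred stock the financial break-even is simply EBIT = interest = R$1,156,884.00.

R$1,156,884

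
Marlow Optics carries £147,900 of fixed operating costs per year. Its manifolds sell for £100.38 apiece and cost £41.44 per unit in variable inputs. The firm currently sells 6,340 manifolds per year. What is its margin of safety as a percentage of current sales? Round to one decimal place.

Each unit contributes £100.38 − £41.44 = £58.94. Break-even units = £147,900 ÷ £58.94 = 2,509.33; break-even revenue = 2,509.33 × £100.38 = £251,886.70.
Actual sales revenue = 6,340 × £100.38 = £636,409.20.
Margin of safety = (£636,409.20 − £251,886.70) ÷ £636,409.20 = 60.4%.

60.4%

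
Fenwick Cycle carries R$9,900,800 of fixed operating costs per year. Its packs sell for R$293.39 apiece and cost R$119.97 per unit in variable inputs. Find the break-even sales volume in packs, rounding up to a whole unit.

Each unit contributes R$293.39 − R$119.97 = R$173.42.
Break-even volume = fixed costs ÷ CM per unit = R$9,900,800 ÷ R$173.42 = 57,091.45, so 57,092 packs.

57,092 packs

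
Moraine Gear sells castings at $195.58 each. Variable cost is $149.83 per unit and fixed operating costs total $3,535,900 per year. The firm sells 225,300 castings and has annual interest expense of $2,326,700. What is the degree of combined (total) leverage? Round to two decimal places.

2.32

Contribution at this volume is 225,300 × $45.75 = $10,307,475.00.
EBIT = $10,307,475.00 − $3,535,900 = $6,771,575.00. Interest = $2,326,700.00, so EBIT − I = $4,444,875.00.
Degree of total leverage = total CM / (EBIT − interest) = $10,307,475.00 / $4,444,875.00 = 2.3190.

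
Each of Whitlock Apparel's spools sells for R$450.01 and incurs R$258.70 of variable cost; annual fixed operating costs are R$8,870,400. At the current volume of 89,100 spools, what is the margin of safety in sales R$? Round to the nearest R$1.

R$19,230,444

Each unit contributes R$450.01 − R$258.70 = R$191.31. Break-even units = R$8,870,400 ÷ R$191.31 = 46,366.63; break-even revenue = 46,366.63 × R$450.01 = R$20,865,447.20.
Current sales = 89,100 × R$450.01 = R$40,095,891.00.
Margin of safety = R$40,095,891.00 − R$20,865,447.20 = R$19,230,444.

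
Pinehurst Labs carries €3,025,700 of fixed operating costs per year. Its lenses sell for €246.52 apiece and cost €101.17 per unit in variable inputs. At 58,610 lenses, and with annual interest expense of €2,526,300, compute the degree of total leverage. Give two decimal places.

2.87

Total contribution margin = 58,610 × €145.35 = €8,518,963.50.
Subtracting fixed costs: EBIT = €8,518,963.50 − €3,025,700 = €5,493,263.50. Interest = €2,526,300.00.
DOL = €8,518,963.50 ÷ €5,493,263.50 = 1.5508; DFL = €5,493,263.50 ÷ €2,966,963.50 = 1.8515.
DCL = DOL × DFL = 1.5508 × 1.8515 = 2.8713.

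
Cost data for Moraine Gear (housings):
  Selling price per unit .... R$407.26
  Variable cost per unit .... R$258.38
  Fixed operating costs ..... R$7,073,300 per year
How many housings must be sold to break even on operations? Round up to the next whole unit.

47,511 housings

Contribution margin per unit = R$407.26 − R$258.38 = R$148.88.
Units to break even: R$7,073,300 ÷ R$148.88 = 47,510.08, rounded up to 47,511.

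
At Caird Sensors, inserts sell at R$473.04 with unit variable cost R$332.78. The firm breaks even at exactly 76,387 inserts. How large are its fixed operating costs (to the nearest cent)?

R$10,714,040.62

Each unit contributes R$473.04 − R$332.78 = R$140.26.
Since BE = FC / CM, FC = 76,387 × R$140.26 = R$10,714,040.62.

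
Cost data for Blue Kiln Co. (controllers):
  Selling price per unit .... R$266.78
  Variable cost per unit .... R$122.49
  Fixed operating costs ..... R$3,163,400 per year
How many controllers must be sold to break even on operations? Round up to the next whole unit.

21,924 controllers

Unit CM = price − variable cost = R$266.78 − R$122.49 = R$144.29.
Units to break even: R$3,163,400 ÷ R$144.29 = 21,923.90, rounded up to 21,924.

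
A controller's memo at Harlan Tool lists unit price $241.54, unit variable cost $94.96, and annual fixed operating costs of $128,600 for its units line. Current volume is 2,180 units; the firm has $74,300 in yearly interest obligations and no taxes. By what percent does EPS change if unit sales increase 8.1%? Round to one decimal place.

+22.2%

Total contribution margin = 2,180 × $146.58 = $319,544.40.
EBIT = $319,544.40 − $128,600 = $190,944.40.
After interest of $74,300.00, pre-tax earnings = $116,644.40.
Degree of combined leverage = contribution ÷ (EBIT − I) = $319,544.40 ÷ $116,644.40 = 2.7395.
EPS therefore changes by 2.7395 × (+8.1%) = +22.2%.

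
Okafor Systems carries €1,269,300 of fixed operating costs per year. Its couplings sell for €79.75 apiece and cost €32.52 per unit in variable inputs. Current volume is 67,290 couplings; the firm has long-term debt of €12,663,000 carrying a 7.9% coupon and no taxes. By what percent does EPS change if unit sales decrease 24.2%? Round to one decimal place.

Contribution at this volume is 67,290 × €47.23 = €3,178,106.70.
EBIT = €3,178,106.70 − €1,269,300 = €1,908,806.70.
After interest of €1,000,377.00, pre-tax earnings = €908,429.70.
DCL = total CM / (EBIT − I) = €3,178,106.70 / €908,429.70 = 3.4985.
%ΔEPS = DCL × %ΔSales = 3.4985 × -24.2% = -84.7%.

-84.7%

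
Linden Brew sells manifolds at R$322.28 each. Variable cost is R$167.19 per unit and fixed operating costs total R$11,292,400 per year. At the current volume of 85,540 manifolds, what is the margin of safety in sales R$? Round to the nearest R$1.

Each unit contributes R$322.28 − R$167.19 = R$155.09. Break-even units = R$11,292,400 ÷ R$155.09 = 72,811.92; break-even revenue = 72,811.92 × R$322.28 = R$23,465,824.18.
Actual sales revenue = 85,540 × R$322.28 = R$27,567,831.20.
Margin of safety = R$27,567,831.20 − R$23,465,824.18 = R$4,102,007.

R$4,102,007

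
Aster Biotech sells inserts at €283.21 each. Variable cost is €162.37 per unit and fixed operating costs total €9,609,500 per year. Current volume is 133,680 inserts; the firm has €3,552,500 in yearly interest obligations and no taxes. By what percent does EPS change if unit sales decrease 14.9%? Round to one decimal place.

At 133,680 units, contribution = 133,680 × €120.84 = €16,153,891.20.
EBIT = €16,153,891.20 − €9,609,500 = €6,544,391.20.
After interest of €3,552,500.00, pre-tax earnings = €2,991,891.20.
Degree of combined leverage = contribution ÷ (EBIT − I) = €16,153,891.20 ÷ €2,991,891.20 = 5.3992.
%ΔEPS = DCL × %ΔSales = 5.3992 × -14.9% = -80.4%.

-80.4%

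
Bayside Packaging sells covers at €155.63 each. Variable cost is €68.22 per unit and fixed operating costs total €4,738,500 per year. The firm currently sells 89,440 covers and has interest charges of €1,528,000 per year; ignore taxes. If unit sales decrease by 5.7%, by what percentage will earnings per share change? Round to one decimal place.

At 89,440 units, contribution = 89,440 × €87.41 = €7,817,950.40.
Operating income = contribution − fixed costs = €7,817,950.40 − €4,738,500 = €3,079,450.40.
After interest of €1,528,000.00, pre-tax earnings = €1,551,450.40.
Degree of combined leverage = contribution ÷ (EBIT − I) = €7,817,950.40 ÷ €1,551,450.40 = 5.0391.
EPS therefore changes by 5.0391 × (-5.7%) = -28.7%.

-28.7%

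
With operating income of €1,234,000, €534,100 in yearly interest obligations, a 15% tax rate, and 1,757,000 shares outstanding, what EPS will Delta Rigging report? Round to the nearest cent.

Interest = €534,100.00, so EBT = €1,234,000 − €534,100.00 = €699,900.00.
Net income = €699,900.00 × (1 − 0.15) = €594,915.00.
EPS = €594,915.00 ÷ 1,757,000 = €0.34.

€0.34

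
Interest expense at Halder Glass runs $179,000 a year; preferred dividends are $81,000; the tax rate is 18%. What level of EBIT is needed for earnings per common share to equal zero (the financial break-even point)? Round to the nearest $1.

$277,780

Preferred dividends are paid after tax, so their pre-tax equivalent is $81,000 ÷ (1 − 0.18) = $98,780.49.
Financial break-even EBIT = interest + D_p ÷ (1 − t) = $179,000 + $98,780.49 = $277,780.49.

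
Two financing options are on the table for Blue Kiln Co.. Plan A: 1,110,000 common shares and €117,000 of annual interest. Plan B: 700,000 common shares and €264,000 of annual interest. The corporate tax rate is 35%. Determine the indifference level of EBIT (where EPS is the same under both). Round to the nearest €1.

€514,976

Set EPS_A = EPS_B: (EBIT − €117,000)(1 − 0.35) ÷ 1,110,000 = (EBIT − €264,000)(1 − 0.35) ÷ 700,000.
The (1 − t) factor cancels: (EBIT − 117,000) × 700,000 = (EBIT − 264,000) × 1,110,000.
EBIT × (1,110,000 − 700,000) = 264,000 × 1,110,000 − 117,000 × 700,000 = 211,140,000,000, so EBIT = 211,140,000,000 ÷ 410,000 = 514,975.61.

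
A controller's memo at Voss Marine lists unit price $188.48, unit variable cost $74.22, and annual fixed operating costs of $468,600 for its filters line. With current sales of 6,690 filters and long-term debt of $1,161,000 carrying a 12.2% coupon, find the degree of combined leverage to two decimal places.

4.96

Total contribution margin = 6,690 × $114.26 = $764,399.40.
Operating income = contribution − fixed costs = $764,399.40 − $468,600 = $295,799.40. Interest = $141,642.00.
DOL = $764,399.40 ÷ $295,799.40 = 2.5842; DFL = $295,799.40 ÷ $154,157.40 = 1.9188.
DCL = DOL × DFL = 2.5842 × 1.9188 = 4.9586.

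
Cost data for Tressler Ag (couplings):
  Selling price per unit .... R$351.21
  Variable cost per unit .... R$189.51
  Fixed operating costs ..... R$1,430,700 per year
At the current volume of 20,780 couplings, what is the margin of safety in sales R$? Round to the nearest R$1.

R$4,190,685

Contribution margin per unit = R$351.21 − R$189.51 = R$161.70. Break-even units = R$1,430,700 ÷ R$161.70 = 8,847.87; break-even revenue = 8,847.87 × R$351.21 = R$3,107,459.17.
Current sales = 20,780 × R$351.21 = R$7,298,143.80.
Margin of safety = R$7,298,143.80 − R$3,107,459.17 = R$4,190,685.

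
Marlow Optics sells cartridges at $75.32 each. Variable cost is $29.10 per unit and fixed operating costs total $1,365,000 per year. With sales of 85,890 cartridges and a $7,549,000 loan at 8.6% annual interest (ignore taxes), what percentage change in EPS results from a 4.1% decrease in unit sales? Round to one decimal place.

-8.3%

Contribution at this volume is 85,890 × $46.22 = $3,969,835.80.
Subtracting fixed costs: EBIT = $3,969,835.80 − $1,365,000 = $2,604,835.80.
Interest = $649,214.00, so EBIT − I = $1,955,621.80.
DCL = total CM / (EBIT − I) = $3,969,835.80 / $1,955,621.80 = 2.0300.
%ΔEPS = DCL × %ΔSales = 2.0300 × -4.1% = -8.3%.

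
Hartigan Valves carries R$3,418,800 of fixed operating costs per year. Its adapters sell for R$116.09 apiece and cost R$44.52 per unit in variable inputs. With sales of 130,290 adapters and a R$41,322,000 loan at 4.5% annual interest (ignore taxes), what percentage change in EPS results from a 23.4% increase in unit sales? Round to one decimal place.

Contribution at this volume is 130,290 × R$71.57 = R$9,324,855.30.
Subtracting fixed costs: EBIT = R$9,324,855.30 − R$3,418,800 = R$5,906,055.30.
Interest = R$1,859,490.00, so EBIT − I = R$4,046,565.30.
Degree of combined leverage = contribution ÷ (EBIT − I) = R$9,324,855.30 ÷ R$4,046,565.30 = 2.3044.
EPS therefore changes by 2.3044 × (+23.4%) = +53.9%.

+53.9%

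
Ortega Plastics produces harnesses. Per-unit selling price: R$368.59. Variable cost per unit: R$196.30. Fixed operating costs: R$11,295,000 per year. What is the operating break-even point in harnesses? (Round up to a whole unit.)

Each unit contributes R$368.59 − R$196.30 = R$172.29.
Break-even Q = R$11,295,000 / R$172.29 = 65,558.07 → 65,559 harnesses.

65,559 harnesses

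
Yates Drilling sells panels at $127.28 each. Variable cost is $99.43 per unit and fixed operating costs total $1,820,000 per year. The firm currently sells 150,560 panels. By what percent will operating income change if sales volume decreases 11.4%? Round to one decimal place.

Total contribution margin = 150,560 × $27.85 = $4,193,096.00.
Subtracting fixed costs: EBIT = $4,193,096.00 − $1,820,000 = $2,373,096.00.
Degree of operating leverage = $4,193,096.00 / $2,373,096.00 = 1.7669.
Operating income changes by 1.7669 × -11.4% = -20.1%.

-20.1%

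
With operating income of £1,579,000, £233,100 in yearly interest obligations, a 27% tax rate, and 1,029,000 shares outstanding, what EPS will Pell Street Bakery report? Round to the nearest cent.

Pre-tax income = £1,579,000 − £233,100.00 = £1,345,900.00.
After tax at 27%: net income = £1,345,900.00 × 0.73 = £982,507.00.
EPS = £982,507.00 ÷ 1,029,000 = £0.95.

£0.95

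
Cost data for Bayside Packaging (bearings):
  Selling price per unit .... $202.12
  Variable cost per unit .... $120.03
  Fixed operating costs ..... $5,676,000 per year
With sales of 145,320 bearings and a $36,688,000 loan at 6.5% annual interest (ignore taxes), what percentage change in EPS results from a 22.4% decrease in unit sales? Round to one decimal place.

At 145,320 units, contribution = 145,320 × $82.09 = $11,929,318.80.
EBIT = $11,929,318.80 − $5,676,000 = $6,253,318.80.
After interest of $2,384,720.00, pre-tax earnings = $3,868,598.80.
DCL = total CM / (EBIT − I) = $11,929,318.80 / $3,868,598.80 = 3.0836.
EPS therefore changes by 3.0836 × (-22.4%) = -69.1%.

-69.1%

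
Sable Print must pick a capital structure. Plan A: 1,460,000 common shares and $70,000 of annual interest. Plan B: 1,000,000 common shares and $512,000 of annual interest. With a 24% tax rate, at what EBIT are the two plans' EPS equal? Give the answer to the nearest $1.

$1,472,870

At indifference, (EBIT − 70,000)(1 − t)/1,460,000 = (EBIT − 512,000)(1 − t)/1,000,000.
Cancelling (1 − t) and cross-multiplying: 1,000,000·(EBIT − 70,000) = 1,460,000·(EBIT − 512,000).
Solving, EBIT = (512,000·1,460,000 − 70,000·1,000,000) / (1,460,000 − 1,000,000) = 677,520,000,000 / 460,000 = 1,472,869.57.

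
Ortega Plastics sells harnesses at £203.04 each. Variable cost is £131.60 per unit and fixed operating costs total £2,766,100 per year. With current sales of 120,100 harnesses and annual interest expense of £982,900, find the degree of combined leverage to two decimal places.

Contribution at this volume is 120,100 × £71.44 = £8,579,944.00.
Subtracting fixed costs: EBIT = £8,579,944.00 − £2,766,100 = £5,813,844.00. Interest = £982,900.00.
DOL = £8,579,944.00 ÷ £5,813,844.00 = 1.4758; DFL = £5,813,844.00 ÷ £4,830,944.00 = 1.2035.
DCL = DOL × DFL = 1.4758 × 1.2035 = 1.7761.

1.78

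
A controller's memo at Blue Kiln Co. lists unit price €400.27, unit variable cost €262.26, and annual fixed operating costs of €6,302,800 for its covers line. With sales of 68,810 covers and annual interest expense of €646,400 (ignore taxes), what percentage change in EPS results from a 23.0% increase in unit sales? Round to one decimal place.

+85.7%

At 68,810 units, contribution = 68,810 × €138.01 = €9,496,468.10.
Subtracting fixed costs: EBIT = €9,496,468.10 − €6,302,800 = €3,193,668.10.
Interest = €646,400.00, so EBIT − I = €2,547,268.10.
Degree of combined leverage = contribution ÷ (EBIT − I) = €9,496,468.10 ÷ €2,547,268.10 = 3.7281.
EPS therefore changes by 3.7281 × (+23.0%) = +85.7%.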